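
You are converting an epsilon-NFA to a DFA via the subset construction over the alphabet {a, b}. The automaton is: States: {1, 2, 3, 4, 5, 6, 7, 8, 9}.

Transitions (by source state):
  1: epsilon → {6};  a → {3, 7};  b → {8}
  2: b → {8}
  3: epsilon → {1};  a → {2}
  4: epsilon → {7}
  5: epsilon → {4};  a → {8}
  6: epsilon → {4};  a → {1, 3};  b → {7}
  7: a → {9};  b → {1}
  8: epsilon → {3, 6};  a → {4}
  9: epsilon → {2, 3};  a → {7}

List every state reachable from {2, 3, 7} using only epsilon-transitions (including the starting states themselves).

{1, 2, 3, 4, 6, 7}

Start with {2, 3, 7}.
From 3 via epsilon: add 1.
From 1 via epsilon: add 6.
From 6 via epsilon: add 4.
No new states can be added; the closed set is {1, 2, 3, 4, 6, 7}.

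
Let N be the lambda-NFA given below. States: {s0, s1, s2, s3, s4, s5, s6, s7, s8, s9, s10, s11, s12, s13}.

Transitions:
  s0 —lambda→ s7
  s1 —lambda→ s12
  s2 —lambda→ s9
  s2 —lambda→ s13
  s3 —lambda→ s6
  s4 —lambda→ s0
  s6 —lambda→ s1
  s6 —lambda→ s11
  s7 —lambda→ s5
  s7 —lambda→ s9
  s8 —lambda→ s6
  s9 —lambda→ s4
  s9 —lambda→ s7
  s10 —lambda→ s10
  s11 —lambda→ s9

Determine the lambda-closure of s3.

{s0, s1, s3, s4, s5, s6, s7, s9, s11, s12}

Start with {s3}.
From s3 via lambda: add s6.
From s6 via lambda: add s1, s11.
From s1 via lambda: add s12.
From s11 via lambda: add s9.
From s9 via lambda: add s4, s7.
From s4 via lambda: add s0.
From s7 via lambda: add s5.
No new states can be added; the closed set is {s0, s1, s3, s4, s5, s6, s7, s9, s11, s12}.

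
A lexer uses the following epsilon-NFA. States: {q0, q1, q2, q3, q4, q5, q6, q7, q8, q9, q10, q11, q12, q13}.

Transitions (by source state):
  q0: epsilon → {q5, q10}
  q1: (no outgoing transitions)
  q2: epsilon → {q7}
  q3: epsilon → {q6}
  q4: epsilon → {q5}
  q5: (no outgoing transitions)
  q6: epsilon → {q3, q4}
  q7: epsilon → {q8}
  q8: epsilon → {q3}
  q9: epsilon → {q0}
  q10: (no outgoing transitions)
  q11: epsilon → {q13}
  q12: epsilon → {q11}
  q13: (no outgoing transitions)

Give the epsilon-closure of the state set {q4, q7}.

{q3, q4, q5, q6, q7, q8}

Start with {q4, q7}.
From q4 via epsilon: add q5.
From q7 via epsilon: add q8.
From q8 via epsilon: add q3.
From q3 via epsilon: add q6.
No new states can be added; the closed set is {q3, q4, q5, q6, q7, q8}.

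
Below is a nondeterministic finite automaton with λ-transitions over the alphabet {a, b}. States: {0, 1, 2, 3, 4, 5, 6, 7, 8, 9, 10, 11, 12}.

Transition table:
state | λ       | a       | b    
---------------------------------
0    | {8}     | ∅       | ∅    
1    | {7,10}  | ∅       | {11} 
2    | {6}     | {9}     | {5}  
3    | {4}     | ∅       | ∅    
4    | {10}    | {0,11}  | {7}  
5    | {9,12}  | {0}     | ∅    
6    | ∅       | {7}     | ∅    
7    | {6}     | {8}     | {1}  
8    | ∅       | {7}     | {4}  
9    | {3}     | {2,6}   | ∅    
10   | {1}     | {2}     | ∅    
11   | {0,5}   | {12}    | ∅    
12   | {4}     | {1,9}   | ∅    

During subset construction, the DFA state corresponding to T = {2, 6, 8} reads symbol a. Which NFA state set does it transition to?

{1, 3, 4, 6, 7, 9, 10}

2 on a → {9}.
6 on a → {7}.
8 on a → {7}.
Union after reading a: {7, 9}.
Now take the λ-closure:
From 7 via λ: add 6.
From 9 via λ: add 3.
From 3 via λ: add 4.
From 4 via λ: add 10.
From 10 via λ: add 1.
No new states can be added; the closed set is {1, 3, 4, 6, 7, 9, 10}.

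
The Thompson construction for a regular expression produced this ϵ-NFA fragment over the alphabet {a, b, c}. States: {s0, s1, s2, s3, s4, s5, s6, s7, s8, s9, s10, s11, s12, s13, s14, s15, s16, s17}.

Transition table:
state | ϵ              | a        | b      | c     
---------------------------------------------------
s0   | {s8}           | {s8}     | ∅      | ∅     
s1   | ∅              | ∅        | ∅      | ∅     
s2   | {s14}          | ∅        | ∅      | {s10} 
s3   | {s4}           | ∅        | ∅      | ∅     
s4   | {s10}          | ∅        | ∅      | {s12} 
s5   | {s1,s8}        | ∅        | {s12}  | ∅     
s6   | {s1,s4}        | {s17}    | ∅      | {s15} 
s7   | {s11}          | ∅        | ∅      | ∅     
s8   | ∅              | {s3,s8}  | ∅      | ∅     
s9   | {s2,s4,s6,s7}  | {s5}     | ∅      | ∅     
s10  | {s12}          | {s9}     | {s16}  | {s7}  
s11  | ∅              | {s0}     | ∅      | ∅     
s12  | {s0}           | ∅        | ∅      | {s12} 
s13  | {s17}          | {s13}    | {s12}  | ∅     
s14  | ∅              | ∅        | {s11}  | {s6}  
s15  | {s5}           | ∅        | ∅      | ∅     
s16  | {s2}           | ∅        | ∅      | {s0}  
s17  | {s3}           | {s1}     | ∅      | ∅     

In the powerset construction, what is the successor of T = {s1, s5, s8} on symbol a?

{s0, s3, s4, s8, s10, s12}

s8 on a → {s3, s8}.
No a-transition from s1, s5.
Union after reading a: {s3, s8}.
Now take the ϵ-closure:
From s3 via ϵ: add s4.
From s4 via ϵ: add s10.
From s10 via ϵ: add s12.
From s12 via ϵ: add s0.
No new states can be added; the closed set is {s0, s3, s4, s8, s10, s12}.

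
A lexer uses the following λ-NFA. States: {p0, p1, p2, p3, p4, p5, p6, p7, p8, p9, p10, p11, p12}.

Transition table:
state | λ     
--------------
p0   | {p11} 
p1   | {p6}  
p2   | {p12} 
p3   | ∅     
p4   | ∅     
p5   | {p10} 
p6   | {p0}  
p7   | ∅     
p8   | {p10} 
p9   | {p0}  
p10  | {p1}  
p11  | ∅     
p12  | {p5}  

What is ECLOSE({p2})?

{p0, p1, p2, p5, p6, p10, p11, p12}

Start with {p2}.
From p2 via λ: add p12.
From p12 via λ: add p5.
From p5 via λ: add p10.
From p10 via λ: add p1.
From p1 via λ: add p6.
From p6 via λ: add p0.
From p0 via λ: add p11.
No new states can be added; the closed set is {p0, p1, p2, p5, p6, p10, p11, p12}.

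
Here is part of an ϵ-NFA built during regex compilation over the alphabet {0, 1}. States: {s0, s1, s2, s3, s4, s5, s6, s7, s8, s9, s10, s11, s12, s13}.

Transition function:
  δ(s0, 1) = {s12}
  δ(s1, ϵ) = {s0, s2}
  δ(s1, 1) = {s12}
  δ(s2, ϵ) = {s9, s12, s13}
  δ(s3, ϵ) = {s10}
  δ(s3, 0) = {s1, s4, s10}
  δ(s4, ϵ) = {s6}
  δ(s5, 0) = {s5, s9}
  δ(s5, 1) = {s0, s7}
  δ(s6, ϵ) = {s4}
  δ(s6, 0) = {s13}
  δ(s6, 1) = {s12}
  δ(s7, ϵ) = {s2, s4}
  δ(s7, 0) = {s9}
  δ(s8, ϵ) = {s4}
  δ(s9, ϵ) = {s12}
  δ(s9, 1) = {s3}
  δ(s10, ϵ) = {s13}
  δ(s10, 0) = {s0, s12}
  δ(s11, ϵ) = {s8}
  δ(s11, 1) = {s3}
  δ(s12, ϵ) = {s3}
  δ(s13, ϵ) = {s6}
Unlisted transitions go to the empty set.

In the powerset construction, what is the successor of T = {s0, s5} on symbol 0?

{s3, s4, s5, s6, s9, s10, s12, s13}

s5 on 0 → {s5, s9}.
No 0-transition from s0.
Union after reading 0: {s5, s9}.
Now take the ϵ-closure:
From s9 via ϵ: add s12.
From s12 via ϵ: add s3.
From s3 via ϵ: add s10.
From s10 via ϵ: add s13.
From s13 via ϵ: add s6.
From s6 via ϵ: add s4.
No new states can be added; the closed set is {s3, s4, s5, s6, s9, s10, s12, s13}.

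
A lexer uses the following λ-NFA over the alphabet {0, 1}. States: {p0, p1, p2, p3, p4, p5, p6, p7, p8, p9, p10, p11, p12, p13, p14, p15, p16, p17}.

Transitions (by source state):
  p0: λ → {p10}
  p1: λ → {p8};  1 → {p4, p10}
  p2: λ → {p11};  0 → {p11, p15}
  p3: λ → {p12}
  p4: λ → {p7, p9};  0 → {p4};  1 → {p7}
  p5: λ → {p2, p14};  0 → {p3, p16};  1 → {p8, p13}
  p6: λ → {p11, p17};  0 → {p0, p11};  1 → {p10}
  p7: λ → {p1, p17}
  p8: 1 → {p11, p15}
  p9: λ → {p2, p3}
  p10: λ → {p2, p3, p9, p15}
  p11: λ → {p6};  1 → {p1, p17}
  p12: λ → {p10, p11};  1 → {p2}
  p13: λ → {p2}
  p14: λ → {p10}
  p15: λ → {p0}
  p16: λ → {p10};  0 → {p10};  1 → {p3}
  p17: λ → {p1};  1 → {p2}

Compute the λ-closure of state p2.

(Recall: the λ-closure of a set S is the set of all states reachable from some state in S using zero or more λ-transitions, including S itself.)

{p1, p2, p6, p8, p11, p17}

Start with {p2}.
From p2 via λ: add p11.
From p11 via λ: add p6.
From p6 via λ: add p17.
From p17 via λ: add p1.
From p1 via λ: add p8.
No new states can be added; the closed set is {p1, p2, p6, p8, p11, p17}.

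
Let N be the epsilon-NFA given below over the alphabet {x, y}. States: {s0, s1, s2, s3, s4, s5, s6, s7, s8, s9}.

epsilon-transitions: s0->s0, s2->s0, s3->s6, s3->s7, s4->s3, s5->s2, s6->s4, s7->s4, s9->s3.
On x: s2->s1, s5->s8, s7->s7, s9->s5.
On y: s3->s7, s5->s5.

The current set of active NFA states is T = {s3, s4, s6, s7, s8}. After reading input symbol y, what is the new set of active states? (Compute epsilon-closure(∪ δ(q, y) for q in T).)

{s3, s4, s6, s7}

s3 on y → {s7}.
No y-transition from s4, s6, s7, s8.
Union after reading y: {s7}.
Now take the epsilon-closure:
From s7 via epsilon: add s4.
From s4 via epsilon: add s3.
From s3 via epsilon: add s6.
No new states can be added; the closed set is {s3, s4, s6, s7}.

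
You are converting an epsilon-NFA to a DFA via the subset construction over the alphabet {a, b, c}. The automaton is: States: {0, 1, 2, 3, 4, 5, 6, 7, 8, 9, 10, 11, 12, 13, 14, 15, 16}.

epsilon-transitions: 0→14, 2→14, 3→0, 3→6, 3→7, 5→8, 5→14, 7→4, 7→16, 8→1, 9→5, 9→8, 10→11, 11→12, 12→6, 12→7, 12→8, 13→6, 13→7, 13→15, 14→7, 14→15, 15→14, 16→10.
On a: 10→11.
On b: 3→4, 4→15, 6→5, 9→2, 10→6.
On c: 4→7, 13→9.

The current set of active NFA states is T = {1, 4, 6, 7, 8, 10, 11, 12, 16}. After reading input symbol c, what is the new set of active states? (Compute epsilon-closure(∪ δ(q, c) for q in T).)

{1, 4, 6, 7, 8, 10, 11, 12, 16}

4 on c → {7}.
No c-transition from 1, 6, 7, 8, 10, 11, 12, 16.
Union after reading c: {7}.
Now take the epsilon-closure:
From 7 via epsilon: add 4, 16.
From 16 via epsilon: add 10.
From 10 via epsilon: add 11.
From 11 via epsilon: add 12.
From 12 via epsilon: add 6, 8.
From 8 via epsilon: add 1.
No new states can be added; the closed set is {1, 4, 6, 7, 8, 10, 11, 12, 16}.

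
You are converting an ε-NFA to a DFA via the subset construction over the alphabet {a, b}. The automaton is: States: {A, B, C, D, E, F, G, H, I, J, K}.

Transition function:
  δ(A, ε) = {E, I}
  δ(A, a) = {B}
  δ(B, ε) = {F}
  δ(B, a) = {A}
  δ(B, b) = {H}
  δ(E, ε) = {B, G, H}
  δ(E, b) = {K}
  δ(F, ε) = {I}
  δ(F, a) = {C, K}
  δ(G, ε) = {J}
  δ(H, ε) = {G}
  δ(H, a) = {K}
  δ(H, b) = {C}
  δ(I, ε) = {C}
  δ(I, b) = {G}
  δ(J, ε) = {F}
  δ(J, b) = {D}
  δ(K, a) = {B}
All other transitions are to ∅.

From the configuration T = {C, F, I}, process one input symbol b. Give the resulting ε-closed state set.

{C, F, G, I, J}

I on b → {G}.
No b-transition from C, F.
Union after reading b: {G}.
Now take the ε-closure:
From G via ε: add J.
From J via ε: add F.
From F via ε: add I.
From I via ε: add C.
No new states can be added; the closed set is {C, F, G, I, J}.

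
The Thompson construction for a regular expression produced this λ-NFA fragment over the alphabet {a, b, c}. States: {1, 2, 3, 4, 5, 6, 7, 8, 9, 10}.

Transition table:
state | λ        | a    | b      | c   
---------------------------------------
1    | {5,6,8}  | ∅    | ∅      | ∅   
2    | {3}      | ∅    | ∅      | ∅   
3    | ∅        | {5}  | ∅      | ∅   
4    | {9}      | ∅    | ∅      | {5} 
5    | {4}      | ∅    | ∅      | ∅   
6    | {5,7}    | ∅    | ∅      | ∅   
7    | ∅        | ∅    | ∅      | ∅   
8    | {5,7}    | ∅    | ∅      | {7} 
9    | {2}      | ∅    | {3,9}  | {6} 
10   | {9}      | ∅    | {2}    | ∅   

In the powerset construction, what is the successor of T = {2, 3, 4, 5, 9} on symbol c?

4 on c → {5}.
9 on c → {6}.
No c-transition from 2, 3, 5.
Union after reading c: {5, 6}.
Now take the λ-closure:
From 5 via λ: add 4.
From 6 via λ: add 7.
From 4 via λ: add 9.
From 9 via λ: add 2.
From 2 via λ: add 3.
No new states can be added; the closed set is {2, 3, 4, 5, 6, 7, 9}.

{2, 3, 4, 5, 6, 7, 9}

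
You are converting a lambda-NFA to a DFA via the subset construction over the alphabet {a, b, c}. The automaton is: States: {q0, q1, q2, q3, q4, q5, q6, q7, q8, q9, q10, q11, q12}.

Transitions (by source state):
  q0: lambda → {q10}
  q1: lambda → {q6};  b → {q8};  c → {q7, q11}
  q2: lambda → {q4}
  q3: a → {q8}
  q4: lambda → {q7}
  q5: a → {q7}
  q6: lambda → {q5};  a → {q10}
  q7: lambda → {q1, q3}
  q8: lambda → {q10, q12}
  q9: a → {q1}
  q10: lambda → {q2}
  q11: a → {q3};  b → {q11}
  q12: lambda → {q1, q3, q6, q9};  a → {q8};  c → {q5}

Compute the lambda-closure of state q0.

{q0, q1, q2, q3, q4, q5, q6, q7, q10}

Start with {q0}.
From q0 via lambda: add q10.
From q10 via lambda: add q2.
From q2 via lambda: add q4.
From q4 via lambda: add q7.
From q7 via lambda: add q1, q3.
From q1 via lambda: add q6.
From q6 via lambda: add q5.
No new states can be added; the closed set is {q0, q1, q2, q3, q4, q5, q6, q7, q10}.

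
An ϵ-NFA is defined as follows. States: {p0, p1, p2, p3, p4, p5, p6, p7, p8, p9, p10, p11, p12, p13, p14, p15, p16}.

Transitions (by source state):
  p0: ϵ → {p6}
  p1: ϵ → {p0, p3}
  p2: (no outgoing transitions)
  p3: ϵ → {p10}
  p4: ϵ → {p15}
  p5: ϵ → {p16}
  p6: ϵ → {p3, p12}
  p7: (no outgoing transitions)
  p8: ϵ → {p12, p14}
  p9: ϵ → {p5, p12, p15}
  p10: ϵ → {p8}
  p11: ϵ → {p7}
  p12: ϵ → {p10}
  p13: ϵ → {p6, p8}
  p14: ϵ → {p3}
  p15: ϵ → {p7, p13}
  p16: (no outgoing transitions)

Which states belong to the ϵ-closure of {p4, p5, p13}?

Start with {p4, p5, p13}.
From p4 via ϵ: add p15.
From p5 via ϵ: add p16.
From p13 via ϵ: add p6, p8.
From p6 via ϵ: add p3, p12.
From p8 via ϵ: add p14.
From p15 via ϵ: add p7.
From p3 via ϵ: add p10.
No new states can be added; the closed set is {p3, p4, p5, p6, p7, p8, p10, p12, p13, p14, p15, p16}.

{p3, p4, p5, p6, p7, p8, p10, p12, p13, p14, p15, p16}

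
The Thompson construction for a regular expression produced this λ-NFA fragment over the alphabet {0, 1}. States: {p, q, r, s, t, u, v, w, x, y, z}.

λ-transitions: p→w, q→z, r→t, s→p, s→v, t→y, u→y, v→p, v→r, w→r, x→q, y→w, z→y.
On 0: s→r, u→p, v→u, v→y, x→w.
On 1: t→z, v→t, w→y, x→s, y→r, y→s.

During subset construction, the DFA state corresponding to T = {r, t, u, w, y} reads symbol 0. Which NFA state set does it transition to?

{p, r, t, w, y}

u on 0 → {p}.
No 0-transition from r, t, w, y.
Union after reading 0: {p}.
Now take the λ-closure:
From p via λ: add w.
From w via λ: add r.
From r via λ: add t.
From t via λ: add y.
No new states can be added; the closed set is {p, r, t, w, y}.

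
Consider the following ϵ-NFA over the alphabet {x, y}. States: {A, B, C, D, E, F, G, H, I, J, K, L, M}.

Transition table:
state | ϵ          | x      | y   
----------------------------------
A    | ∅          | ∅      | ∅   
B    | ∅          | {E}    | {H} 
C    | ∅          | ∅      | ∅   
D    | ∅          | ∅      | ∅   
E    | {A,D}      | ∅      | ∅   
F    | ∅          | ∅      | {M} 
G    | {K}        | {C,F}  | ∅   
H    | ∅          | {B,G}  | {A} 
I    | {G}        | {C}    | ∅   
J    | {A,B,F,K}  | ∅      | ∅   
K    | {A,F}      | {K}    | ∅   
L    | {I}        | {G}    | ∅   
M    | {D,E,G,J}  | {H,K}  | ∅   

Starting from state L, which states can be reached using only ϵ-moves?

Start with {L}.
From L via ϵ: add I.
From I via ϵ: add G.
From G via ϵ: add K.
From K via ϵ: add A, F.
No new states can be added; the closed set is {A, F, G, I, K, L}.

{A, F, G, I, K, L}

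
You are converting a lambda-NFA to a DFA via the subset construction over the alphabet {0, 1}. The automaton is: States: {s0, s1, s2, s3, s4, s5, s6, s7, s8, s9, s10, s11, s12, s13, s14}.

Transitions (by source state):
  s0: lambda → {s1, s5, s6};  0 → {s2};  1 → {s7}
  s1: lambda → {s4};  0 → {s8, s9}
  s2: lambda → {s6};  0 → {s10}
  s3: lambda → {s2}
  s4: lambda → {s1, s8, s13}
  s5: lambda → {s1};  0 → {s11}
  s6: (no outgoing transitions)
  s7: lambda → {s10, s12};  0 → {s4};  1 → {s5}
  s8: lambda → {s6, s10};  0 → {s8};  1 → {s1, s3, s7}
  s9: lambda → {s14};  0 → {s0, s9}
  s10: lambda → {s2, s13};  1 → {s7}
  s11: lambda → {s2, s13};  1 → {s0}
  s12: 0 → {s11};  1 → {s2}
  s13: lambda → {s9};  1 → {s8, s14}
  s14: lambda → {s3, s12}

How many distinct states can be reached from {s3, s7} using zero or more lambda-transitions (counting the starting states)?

Start with {s3, s7}.
From s3 via lambda: add s2.
From s7 via lambda: add s10, s12.
From s2 via lambda: add s6.
From s10 via lambda: add s13.
From s13 via lambda: add s9.
From s9 via lambda: add s14.
lambda-closure = {s2, s3, s6, s7, s9, s10, s12, s13, s14}, which has 9 states.

9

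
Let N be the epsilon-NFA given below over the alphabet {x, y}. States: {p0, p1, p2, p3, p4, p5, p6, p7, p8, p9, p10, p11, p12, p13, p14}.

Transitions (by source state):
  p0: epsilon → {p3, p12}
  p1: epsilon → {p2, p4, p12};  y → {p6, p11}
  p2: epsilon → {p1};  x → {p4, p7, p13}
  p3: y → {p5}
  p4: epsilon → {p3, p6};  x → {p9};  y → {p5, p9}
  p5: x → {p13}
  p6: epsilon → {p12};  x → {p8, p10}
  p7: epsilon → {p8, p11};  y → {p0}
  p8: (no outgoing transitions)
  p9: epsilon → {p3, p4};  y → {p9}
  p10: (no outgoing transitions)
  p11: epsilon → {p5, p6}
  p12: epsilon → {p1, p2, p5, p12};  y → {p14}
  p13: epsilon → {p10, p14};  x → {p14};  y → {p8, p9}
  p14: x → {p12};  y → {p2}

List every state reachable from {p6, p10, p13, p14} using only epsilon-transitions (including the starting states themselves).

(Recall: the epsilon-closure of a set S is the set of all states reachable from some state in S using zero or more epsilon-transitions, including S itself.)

Start with {p6, p10, p13, p14}.
From p6 via epsilon: add p12.
From p12 via epsilon: add p1, p2, p5.
From p1 via epsilon: add p4.
From p4 via epsilon: add p3.
No new states can be added; the closed set is {p1, p2, p3, p4, p5, p6, p10, p12, p13, p14}.

{p1, p2, p3, p4, p5, p6, p10, p12, p13, p14}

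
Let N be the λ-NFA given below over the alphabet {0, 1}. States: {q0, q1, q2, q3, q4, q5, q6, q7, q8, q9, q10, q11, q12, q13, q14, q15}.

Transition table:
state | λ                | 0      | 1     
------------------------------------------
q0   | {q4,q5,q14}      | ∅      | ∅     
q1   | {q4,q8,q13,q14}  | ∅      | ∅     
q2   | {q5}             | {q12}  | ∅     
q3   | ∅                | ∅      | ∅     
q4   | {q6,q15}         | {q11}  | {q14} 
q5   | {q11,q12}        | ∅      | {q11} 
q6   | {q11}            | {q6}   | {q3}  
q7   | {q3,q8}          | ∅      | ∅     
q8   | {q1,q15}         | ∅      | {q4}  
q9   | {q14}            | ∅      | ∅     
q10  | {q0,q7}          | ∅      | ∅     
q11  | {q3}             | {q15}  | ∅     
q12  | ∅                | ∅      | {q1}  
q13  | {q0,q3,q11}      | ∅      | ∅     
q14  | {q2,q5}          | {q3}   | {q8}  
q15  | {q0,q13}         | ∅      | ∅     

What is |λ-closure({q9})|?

Start with {q9}.
From q9 via λ: add q14.
From q14 via λ: add q2, q5.
From q5 via λ: add q11, q12.
From q11 via λ: add q3.
λ-closure = {q2, q3, q5, q9, q11, q12, q14}, which has 7 states.

7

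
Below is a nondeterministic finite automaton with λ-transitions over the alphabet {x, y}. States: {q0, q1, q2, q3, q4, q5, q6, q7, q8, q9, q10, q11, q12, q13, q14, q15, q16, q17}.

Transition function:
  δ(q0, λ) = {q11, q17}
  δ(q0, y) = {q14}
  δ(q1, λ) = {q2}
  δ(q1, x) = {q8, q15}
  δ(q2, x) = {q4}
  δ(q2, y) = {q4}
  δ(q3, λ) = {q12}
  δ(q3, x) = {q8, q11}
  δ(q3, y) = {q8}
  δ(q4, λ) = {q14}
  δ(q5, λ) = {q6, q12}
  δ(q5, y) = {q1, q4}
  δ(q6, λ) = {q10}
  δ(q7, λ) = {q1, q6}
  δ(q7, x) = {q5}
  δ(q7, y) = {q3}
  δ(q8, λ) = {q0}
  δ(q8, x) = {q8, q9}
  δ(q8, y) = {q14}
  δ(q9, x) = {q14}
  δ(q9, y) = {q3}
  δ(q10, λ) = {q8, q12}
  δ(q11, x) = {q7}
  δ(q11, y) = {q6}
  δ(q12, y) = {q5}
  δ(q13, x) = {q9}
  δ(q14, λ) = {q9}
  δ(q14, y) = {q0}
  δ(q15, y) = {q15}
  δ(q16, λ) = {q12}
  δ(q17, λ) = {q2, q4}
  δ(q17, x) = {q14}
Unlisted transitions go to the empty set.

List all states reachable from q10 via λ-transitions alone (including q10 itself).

Start with {q10}.
From q10 via λ: add q8, q12.
From q8 via λ: add q0.
From q0 via λ: add q11, q17.
From q17 via λ: add q2, q4.
From q4 via λ: add q14.
From q14 via λ: add q9.
No new states can be added; the closed set is {q0, q2, q4, q8, q9, q10, q11, q12, q14, q17}.

{q0, q2, q4, q8, q9, q10, q11, q12, q14, q17}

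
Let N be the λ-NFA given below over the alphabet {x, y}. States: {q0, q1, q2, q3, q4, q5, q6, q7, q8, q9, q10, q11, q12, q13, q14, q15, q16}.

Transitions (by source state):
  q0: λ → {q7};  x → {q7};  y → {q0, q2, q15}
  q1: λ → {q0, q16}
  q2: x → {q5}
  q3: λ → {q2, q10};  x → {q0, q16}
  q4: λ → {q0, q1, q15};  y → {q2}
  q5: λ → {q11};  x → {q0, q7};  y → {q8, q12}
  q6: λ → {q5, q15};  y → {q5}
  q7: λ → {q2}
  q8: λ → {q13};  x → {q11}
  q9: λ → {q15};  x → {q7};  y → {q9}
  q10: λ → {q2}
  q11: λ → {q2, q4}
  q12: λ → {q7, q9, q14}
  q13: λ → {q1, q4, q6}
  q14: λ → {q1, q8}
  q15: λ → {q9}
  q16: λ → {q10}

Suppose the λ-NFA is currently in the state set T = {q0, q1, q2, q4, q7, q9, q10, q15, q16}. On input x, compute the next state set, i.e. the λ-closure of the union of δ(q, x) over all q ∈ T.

{q0, q1, q2, q4, q5, q7, q9, q10, q11, q15, q16}

q0 on x → {q7}.
q2 on x → {q5}.
q9 on x → {q7}.
No x-transition from q1, q4, q7, q10, q15, q16.
Union after reading x: {q5, q7}.
Now take the λ-closure:
From q5 via λ: add q11.
From q7 via λ: add q2.
From q11 via λ: add q4.
From q4 via λ: add q0, q1, q15.
From q1 via λ: add q16.
From q15 via λ: add q9.
From q16 via λ: add q10.
No new states can be added; the closed set is {q0, q1, q2, q4, q5, q7, q9, q10, q11, q15, q16}.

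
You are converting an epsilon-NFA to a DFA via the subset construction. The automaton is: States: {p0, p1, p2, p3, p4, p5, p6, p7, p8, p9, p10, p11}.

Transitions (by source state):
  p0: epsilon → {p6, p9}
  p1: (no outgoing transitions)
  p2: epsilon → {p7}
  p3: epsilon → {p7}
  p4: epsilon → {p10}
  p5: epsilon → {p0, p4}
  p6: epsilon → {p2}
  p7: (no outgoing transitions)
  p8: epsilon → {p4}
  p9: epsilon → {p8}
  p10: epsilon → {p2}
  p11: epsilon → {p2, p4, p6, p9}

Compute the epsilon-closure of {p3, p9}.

{p2, p3, p4, p7, p8, p9, p10}

Start with {p3, p9}.
From p3 via epsilon: add p7.
From p9 via epsilon: add p8.
From p8 via epsilon: add p4.
From p4 via epsilon: add p10.
From p10 via epsilon: add p2.
No new states can be added; the closed set is {p2, p3, p4, p7, p8, p9, p10}.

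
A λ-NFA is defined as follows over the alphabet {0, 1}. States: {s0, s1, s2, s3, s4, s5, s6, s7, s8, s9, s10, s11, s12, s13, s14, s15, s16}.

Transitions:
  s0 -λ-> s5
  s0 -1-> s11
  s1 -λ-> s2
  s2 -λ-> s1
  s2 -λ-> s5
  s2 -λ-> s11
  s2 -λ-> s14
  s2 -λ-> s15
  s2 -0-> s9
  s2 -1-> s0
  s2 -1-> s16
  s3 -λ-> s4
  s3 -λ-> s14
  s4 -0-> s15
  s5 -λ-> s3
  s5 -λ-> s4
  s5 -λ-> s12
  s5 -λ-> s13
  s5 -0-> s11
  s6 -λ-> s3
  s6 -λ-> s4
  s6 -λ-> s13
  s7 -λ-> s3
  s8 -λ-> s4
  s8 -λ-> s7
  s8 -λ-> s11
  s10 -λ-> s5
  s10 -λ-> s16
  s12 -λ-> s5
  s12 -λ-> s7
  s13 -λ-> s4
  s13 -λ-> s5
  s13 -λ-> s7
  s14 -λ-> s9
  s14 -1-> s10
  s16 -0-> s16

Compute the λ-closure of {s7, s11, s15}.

Start with {s7, s11, s15}.
From s7 via λ: add s3.
From s3 via λ: add s4, s14.
From s14 via λ: add s9.
No new states can be added; the closed set is {s3, s4, s7, s9, s11, s14, s15}.

{s3, s4, s7, s9, s11, s14, s15}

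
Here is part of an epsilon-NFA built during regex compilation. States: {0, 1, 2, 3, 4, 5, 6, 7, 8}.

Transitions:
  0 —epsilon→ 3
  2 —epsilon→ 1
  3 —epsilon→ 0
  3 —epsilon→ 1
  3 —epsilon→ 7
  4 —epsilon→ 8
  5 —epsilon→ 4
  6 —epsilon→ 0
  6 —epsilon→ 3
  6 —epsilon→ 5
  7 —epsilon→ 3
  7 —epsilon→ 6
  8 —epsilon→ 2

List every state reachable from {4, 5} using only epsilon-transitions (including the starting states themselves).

Start with {4, 5}.
From 4 via epsilon: add 8.
From 8 via epsilon: add 2.
From 2 via epsilon: add 1.
No new states can be added; the closed set is {1, 2, 4, 5, 8}.

{1, 2, 4, 5, 8}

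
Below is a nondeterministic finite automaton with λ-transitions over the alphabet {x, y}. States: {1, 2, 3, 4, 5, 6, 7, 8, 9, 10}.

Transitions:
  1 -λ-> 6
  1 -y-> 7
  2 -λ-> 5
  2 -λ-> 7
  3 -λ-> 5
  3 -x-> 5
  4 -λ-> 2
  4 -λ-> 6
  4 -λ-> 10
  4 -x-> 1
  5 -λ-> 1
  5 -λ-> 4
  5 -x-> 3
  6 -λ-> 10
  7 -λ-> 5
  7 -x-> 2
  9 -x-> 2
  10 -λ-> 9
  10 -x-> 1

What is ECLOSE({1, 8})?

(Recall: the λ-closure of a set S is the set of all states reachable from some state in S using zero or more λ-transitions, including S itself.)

Start with {1, 8}.
From 1 via λ: add 6.
From 6 via λ: add 10.
From 10 via λ: add 9.
No new states can be added; the closed set is {1, 6, 8, 9, 10}.

{1, 6, 8, 9, 10}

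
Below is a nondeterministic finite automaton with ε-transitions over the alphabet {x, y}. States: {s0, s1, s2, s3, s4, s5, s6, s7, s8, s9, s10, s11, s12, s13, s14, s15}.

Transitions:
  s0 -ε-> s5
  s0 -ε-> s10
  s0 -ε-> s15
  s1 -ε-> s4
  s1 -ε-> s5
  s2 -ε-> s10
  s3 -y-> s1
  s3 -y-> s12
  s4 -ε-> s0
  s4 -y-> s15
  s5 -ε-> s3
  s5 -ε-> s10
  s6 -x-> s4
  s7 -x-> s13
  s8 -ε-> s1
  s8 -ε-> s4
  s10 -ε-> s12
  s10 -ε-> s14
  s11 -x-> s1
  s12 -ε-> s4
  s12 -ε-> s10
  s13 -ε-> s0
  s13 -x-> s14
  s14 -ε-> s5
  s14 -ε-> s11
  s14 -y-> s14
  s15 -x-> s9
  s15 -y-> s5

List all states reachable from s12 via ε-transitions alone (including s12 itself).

Start with {s12}.
From s12 via ε: add s4, s10.
From s4 via ε: add s0.
From s10 via ε: add s14.
From s0 via ε: add s5, s15.
From s14 via ε: add s11.
From s5 via ε: add s3.
No new states can be added; the closed set is {s0, s3, s4, s5, s10, s11, s12, s14, s15}.

{s0, s3, s4, s5, s10, s11, s12, s14, s15}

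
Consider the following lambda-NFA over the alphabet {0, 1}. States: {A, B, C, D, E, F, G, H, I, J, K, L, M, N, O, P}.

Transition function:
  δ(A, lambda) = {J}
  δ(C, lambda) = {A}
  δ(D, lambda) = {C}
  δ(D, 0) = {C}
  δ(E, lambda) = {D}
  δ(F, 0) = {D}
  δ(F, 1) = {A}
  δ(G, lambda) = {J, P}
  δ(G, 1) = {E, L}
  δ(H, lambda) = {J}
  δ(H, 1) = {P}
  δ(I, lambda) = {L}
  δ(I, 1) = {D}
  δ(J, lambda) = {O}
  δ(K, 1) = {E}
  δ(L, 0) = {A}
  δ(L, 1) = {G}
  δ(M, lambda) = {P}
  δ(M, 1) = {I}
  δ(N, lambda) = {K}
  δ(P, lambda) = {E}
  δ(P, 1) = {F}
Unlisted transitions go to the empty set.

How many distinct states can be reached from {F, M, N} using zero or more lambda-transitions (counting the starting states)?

11

Start with {F, M, N}.
From M via lambda: add P.
From N via lambda: add K.
From P via lambda: add E.
From E via lambda: add D.
From D via lambda: add C.
From C via lambda: add A.
From A via lambda: add J.
From J via lambda: add O.
lambda-closure = {A, C, D, E, F, J, K, M, N, O, P}, which has 11 states.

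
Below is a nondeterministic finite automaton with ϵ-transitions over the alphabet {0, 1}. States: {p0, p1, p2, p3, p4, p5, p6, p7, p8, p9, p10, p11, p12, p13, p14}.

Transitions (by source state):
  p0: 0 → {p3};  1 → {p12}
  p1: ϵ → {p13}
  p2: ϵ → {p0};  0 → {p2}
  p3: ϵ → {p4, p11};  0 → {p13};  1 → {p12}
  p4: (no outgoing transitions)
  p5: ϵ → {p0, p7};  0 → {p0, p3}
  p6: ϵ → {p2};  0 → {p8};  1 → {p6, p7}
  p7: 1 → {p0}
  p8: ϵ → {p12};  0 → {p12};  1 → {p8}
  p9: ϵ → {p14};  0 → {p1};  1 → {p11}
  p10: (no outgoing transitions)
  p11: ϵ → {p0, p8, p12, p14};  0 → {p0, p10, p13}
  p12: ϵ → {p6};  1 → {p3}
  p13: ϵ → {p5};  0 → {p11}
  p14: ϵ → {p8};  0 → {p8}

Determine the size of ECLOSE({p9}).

Start with {p9}.
From p9 via ϵ: add p14.
From p14 via ϵ: add p8.
From p8 via ϵ: add p12.
From p12 via ϵ: add p6.
From p6 via ϵ: add p2.
From p2 via ϵ: add p0.
ϵ-closure = {p0, p2, p6, p8, p9, p12, p14}, which has 7 states.

7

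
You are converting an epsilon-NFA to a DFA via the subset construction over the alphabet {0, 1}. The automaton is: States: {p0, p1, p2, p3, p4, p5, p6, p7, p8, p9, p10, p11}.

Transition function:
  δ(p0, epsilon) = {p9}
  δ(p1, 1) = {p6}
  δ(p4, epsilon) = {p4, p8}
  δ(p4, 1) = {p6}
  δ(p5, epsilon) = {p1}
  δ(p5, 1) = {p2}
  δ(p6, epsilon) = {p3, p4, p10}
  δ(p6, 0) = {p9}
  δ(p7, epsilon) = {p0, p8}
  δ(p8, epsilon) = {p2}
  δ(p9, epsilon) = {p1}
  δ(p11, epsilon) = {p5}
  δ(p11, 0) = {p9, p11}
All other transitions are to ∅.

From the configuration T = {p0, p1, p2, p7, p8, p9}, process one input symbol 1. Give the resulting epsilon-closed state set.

{p2, p3, p4, p6, p8, p10}

p1 on 1 → {p6}.
No 1-transition from p0, p2, p7, p8, p9.
Union after reading 1: {p6}.
Now take the epsilon-closure:
From p6 via epsilon: add p3, p4, p10.
From p4 via epsilon: add p8.
From p8 via epsilon: add p2.
No new states can be added; the closed set is {p2, p3, p4, p6, p8, p10}.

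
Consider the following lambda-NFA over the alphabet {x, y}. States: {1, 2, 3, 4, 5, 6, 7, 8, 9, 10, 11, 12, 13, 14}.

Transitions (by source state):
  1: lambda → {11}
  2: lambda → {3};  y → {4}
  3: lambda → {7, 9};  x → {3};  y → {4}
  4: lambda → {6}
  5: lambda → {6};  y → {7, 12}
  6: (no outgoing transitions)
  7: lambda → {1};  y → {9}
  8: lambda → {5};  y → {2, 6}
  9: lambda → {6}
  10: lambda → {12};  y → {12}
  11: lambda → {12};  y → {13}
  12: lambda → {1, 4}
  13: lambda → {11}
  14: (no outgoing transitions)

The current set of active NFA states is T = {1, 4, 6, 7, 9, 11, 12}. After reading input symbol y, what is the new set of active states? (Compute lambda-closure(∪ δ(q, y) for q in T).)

7 on y → {9}.
11 on y → {13}.
No y-transition from 1, 4, 6, 9, 12.
Union after reading y: {9, 13}.
Now take the lambda-closure:
From 9 via lambda: add 6.
From 13 via lambda: add 11.
From 11 via lambda: add 12.
From 12 via lambda: add 1, 4.
No new states can be added; the closed set is {1, 4, 6, 9, 11, 12, 13}.

{1, 4, 6, 9, 11, 12, 13}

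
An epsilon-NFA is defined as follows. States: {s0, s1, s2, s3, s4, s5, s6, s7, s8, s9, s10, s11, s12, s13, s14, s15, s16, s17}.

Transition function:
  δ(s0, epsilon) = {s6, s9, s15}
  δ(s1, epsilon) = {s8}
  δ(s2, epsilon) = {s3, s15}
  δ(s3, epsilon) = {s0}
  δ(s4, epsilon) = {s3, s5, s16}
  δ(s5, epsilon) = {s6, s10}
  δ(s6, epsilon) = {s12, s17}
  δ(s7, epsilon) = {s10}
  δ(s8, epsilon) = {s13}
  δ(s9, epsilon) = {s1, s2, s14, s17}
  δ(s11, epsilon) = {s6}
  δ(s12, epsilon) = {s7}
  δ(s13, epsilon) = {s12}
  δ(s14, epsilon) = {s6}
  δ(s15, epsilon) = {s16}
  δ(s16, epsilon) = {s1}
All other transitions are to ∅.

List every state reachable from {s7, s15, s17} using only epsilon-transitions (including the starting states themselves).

{s1, s7, s8, s10, s12, s13, s15, s16, s17}

Start with {s7, s15, s17}.
From s7 via epsilon: add s10.
From s15 via epsilon: add s16.
From s16 via epsilon: add s1.
From s1 via epsilon: add s8.
From s8 via epsilon: add s13.
From s13 via epsilon: add s12.
No new states can be added; the closed set is {s1, s7, s8, s10, s12, s13, s15, s16, s17}.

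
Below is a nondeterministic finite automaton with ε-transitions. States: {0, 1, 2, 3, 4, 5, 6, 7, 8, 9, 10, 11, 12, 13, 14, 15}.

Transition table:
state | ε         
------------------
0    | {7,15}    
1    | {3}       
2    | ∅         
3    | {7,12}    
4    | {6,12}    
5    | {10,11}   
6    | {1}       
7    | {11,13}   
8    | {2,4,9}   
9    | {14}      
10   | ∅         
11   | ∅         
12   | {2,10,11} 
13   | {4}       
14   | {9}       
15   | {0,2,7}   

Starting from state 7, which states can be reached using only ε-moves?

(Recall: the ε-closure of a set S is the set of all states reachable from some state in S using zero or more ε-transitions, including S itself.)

{1, 2, 3, 4, 6, 7, 10, 11, 12, 13}

Start with {7}.
From 7 via ε: add 11, 13.
From 13 via ε: add 4.
From 4 via ε: add 6, 12.
From 6 via ε: add 1.
From 12 via ε: add 2, 10.
From 1 via ε: add 3.
No new states can be added; the closed set is {1, 2, 3, 4, 6, 7, 10, 11, 12, 13}.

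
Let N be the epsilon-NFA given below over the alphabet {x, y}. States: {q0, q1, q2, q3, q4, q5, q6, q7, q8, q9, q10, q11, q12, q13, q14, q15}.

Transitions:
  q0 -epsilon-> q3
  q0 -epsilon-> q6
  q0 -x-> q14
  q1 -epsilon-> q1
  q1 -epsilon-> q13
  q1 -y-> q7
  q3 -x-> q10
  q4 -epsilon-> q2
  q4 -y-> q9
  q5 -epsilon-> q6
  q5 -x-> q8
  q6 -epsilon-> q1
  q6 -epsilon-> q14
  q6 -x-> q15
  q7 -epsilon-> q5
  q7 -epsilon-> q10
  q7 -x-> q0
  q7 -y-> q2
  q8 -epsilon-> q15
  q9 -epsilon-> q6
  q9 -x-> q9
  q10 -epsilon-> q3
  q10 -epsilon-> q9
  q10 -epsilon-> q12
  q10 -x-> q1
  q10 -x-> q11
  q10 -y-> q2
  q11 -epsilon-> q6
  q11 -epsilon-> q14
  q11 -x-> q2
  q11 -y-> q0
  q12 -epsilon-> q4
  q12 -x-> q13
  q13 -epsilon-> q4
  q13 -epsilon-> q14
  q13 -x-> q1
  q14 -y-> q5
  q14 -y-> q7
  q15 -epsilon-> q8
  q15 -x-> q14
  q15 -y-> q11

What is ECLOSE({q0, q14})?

Start with {q0, q14}.
From q0 via epsilon: add q3, q6.
From q6 via epsilon: add q1.
From q1 via epsilon: add q13.
From q13 via epsilon: add q4.
From q4 via epsilon: add q2.
No new states can be added; the closed set is {q0, q1, q2, q3, q4, q6, q13, q14}.

{q0, q1, q2, q3, q4, q6, q13, q14}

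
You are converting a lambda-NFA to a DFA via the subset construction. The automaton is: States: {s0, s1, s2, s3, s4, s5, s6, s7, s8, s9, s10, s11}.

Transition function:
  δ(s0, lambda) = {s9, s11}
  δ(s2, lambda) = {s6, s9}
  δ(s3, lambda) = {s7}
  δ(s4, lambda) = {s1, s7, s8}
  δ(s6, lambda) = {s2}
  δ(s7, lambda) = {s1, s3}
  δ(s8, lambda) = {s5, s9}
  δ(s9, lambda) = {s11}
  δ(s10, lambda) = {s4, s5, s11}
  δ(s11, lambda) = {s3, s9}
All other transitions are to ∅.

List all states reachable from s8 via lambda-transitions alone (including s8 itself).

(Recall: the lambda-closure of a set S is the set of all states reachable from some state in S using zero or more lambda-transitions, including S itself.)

{s1, s3, s5, s7, s8, s9, s11}

Start with {s8}.
From s8 via lambda: add s5, s9.
From s9 via lambda: add s11.
From s11 via lambda: add s3.
From s3 via lambda: add s7.
From s7 via lambda: add s1.
No new states can be added; the closed set is {s1, s3, s5, s7, s8, s9, s11}.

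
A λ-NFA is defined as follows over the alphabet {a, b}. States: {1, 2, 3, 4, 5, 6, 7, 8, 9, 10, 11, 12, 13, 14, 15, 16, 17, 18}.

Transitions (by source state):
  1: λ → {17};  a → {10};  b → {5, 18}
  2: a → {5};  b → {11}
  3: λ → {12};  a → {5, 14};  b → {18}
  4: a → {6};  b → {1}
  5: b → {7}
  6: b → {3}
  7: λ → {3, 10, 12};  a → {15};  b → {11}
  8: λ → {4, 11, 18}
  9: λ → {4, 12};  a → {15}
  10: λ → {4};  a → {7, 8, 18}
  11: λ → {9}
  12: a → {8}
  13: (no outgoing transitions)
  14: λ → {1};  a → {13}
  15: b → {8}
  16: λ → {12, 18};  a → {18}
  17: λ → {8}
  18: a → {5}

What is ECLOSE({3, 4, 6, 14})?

Start with {3, 4, 6, 14}.
From 3 via λ: add 12.
From 14 via λ: add 1.
From 1 via λ: add 17.
From 17 via λ: add 8.
From 8 via λ: add 11, 18.
From 11 via λ: add 9.
No new states can be added; the closed set is {1, 3, 4, 6, 8, 9, 11, 12, 14, 17, 18}.

{1, 3, 4, 6, 8, 9, 11, 12, 14, 17, 18}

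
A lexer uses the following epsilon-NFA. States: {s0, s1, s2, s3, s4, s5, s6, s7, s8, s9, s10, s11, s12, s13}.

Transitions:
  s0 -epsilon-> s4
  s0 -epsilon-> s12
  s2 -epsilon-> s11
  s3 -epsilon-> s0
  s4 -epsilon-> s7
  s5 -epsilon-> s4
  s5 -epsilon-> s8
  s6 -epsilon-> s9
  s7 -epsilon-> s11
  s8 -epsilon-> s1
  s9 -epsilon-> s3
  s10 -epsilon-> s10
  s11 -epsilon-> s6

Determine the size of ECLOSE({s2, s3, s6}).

Start with {s2, s3, s6}.
From s2 via epsilon: add s11.
From s3 via epsilon: add s0.
From s6 via epsilon: add s9.
From s0 via epsilon: add s4, s12.
From s4 via epsilon: add s7.
epsilon-closure = {s0, s2, s3, s4, s6, s7, s9, s11, s12}, which has 9 states.

9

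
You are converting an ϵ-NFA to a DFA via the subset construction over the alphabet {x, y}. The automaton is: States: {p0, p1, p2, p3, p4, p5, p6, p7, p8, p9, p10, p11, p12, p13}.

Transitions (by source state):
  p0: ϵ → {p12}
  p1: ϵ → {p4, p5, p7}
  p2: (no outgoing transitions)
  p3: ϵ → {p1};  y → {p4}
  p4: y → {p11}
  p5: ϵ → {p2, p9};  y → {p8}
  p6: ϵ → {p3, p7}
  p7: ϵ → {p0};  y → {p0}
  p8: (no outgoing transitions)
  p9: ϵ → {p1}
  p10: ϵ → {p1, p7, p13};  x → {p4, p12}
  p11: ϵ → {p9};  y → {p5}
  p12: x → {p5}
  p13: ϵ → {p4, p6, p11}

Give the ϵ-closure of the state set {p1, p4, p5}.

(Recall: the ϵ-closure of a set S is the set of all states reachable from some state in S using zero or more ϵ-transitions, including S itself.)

{p0, p1, p2, p4, p5, p7, p9, p12}

Start with {p1, p4, p5}.
From p1 via ϵ: add p7.
From p5 via ϵ: add p2, p9.
From p7 via ϵ: add p0.
From p0 via ϵ: add p12.
No new states can be added; the closed set is {p0, p1, p2, p4, p5, p7, p9, p12}.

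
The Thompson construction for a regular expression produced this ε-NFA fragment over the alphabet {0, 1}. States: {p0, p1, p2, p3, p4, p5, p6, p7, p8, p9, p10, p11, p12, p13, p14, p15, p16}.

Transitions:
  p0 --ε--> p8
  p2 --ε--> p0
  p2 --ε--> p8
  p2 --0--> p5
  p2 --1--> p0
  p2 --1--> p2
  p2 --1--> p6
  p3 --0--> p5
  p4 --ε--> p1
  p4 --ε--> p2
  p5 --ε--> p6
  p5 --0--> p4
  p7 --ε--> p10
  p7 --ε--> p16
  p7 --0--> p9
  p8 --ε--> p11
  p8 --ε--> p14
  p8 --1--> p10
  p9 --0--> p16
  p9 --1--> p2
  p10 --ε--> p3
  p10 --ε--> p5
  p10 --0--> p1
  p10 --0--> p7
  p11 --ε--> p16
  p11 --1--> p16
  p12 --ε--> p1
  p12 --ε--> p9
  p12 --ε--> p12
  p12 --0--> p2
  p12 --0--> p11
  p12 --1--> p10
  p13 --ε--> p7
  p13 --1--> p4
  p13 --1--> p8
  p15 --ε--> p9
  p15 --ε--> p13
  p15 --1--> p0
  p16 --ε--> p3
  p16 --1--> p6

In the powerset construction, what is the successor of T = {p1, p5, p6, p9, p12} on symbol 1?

p9 on 1 → {p2}.
p12 on 1 → {p10}.
No 1-transition from p1, p5, p6.
Union after reading 1: {p2, p10}.
Now take the ε-closure:
From p2 via ε: add p0, p8.
From p10 via ε: add p3, p5.
From p5 via ε: add p6.
From p8 via ε: add p11, p14.
From p11 via ε: add p16.
No new states can be added; the closed set is {p0, p2, p3, p5, p6, p8, p10, p11, p14, p16}.

{p0, p2, p3, p5, p6, p8, p10, p11, p14, p16}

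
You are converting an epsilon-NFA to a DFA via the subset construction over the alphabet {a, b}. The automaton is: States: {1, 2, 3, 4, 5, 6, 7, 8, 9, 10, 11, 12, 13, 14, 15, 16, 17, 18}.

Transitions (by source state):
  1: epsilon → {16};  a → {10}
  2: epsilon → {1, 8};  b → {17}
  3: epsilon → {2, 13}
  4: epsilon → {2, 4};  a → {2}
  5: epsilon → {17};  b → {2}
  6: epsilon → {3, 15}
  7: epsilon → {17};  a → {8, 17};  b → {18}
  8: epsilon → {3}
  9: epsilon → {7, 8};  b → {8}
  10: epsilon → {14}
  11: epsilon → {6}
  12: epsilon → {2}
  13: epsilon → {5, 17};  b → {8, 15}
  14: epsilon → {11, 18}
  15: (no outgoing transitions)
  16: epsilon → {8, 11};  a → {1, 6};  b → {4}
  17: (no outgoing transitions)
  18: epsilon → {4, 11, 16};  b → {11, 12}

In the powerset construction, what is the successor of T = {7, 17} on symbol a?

7 on a → {8, 17}.
No a-transition from 17.
Union after reading a: {8, 17}.
Now take the epsilon-closure:
From 8 via epsilon: add 3.
From 3 via epsilon: add 2, 13.
From 2 via epsilon: add 1.
From 13 via epsilon: add 5.
From 1 via epsilon: add 16.
From 16 via epsilon: add 11.
From 11 via epsilon: add 6.
From 6 via epsilon: add 15.
No new states can be added; the closed set is {1, 2, 3, 5, 6, 8, 11, 13, 15, 16, 17}.

{1, 2, 3, 5, 6, 8, 11, 13, 15, 16, 17}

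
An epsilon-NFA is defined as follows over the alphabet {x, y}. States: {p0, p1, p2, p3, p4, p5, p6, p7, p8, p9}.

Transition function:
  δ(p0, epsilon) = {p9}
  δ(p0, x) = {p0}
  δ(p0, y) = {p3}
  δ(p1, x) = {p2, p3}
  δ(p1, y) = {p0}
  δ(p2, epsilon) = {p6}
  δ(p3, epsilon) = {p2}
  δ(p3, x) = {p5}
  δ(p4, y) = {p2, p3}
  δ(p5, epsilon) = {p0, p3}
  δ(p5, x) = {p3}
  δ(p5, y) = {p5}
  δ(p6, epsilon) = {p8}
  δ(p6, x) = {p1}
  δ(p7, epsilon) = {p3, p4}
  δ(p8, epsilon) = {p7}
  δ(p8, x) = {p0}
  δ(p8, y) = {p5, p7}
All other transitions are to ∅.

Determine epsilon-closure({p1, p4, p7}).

{p1, p2, p3, p4, p6, p7, p8}

Start with {p1, p4, p7}.
From p7 via epsilon: add p3.
From p3 via epsilon: add p2.
From p2 via epsilon: add p6.
From p6 via epsilon: add p8.
No new states can be added; the closed set is {p1, p2, p3, p4, p6, p7, p8}.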